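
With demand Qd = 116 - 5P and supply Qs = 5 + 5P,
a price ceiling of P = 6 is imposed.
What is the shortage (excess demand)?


At P = 6:
Qd = 116 - 5*6 = 86
Qs = 5 + 5*6 = 35
Shortage = Qd - Qs = 86 - 35 = 51

51


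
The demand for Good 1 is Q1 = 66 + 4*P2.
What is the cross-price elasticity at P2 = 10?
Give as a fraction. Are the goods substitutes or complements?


dQ1/dP2 = 4
At P2 = 10: Q1 = 66 + 4*10 = 106
Exy = (dQ1/dP2)(P2/Q1) = 4 * 10 / 106 = 20/53
Since Exy > 0, the goods are substitutes.

20/53 (substitutes)


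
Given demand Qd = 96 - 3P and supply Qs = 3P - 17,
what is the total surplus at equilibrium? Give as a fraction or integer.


Find equilibrium: 96 - 3P = 3P - 17
96 + 17 = 6P
P* = 113/6 = 113/6
Q* = 3*113/6 - 17 = 79/2
Inverse demand: P = 32 - Q/3, so P_max = 32
Inverse supply: P = 17/3 + Q/3, so P_min = 17/3
CS = (1/2) * 79/2 * (32 - 113/6) = 6241/24
PS = (1/2) * 79/2 * (113/6 - 17/3) = 6241/24
TS = CS + PS = 6241/24 + 6241/24 = 6241/12

6241/12


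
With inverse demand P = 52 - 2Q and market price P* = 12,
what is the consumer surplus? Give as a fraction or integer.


Maximum willingness to pay (at Q=0): P_max = 52
Quantity demanded at P* = 12:
Q* = (52 - 12)/2 = 20
CS = (1/2) * Q* * (P_max - P*)
CS = (1/2) * 20 * (52 - 12)
CS = (1/2) * 20 * 40 = 400

400


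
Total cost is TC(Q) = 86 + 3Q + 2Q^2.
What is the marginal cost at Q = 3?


MC = dTC/dQ = 3 + 2*2*Q
At Q = 3:
MC = 3 + 4*3
MC = 3 + 12 = 15

15


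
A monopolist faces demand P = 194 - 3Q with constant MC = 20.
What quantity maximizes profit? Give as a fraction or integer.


TR = P*Q = (194 - 3Q)Q = 194Q - 3Q^2
MR = dTR/dQ = 194 - 6Q
Set MR = MC:
194 - 6Q = 20
174 = 6Q
Q* = 174/6 = 29

29


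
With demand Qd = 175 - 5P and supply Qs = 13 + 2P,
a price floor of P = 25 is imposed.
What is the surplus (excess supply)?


At P = 25:
Qd = 175 - 5*25 = 50
Qs = 13 + 2*25 = 63
Surplus = Qs - Qd = 63 - 50 = 13

13


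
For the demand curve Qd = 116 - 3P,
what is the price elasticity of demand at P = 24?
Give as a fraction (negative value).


dQ/dP = -3
At P = 24: Q = 116 - 3*24 = 44
E = (dQ/dP)(P/Q) = (-3)(24/44) = -18/11

-18/11


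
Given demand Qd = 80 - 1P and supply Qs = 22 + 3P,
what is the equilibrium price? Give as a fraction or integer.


At equilibrium, Qd = Qs.
80 - 1P = 22 + 3P
80 - 22 = 1P + 3P
58 = 4P
P* = 58/4 = 29/2

29/2


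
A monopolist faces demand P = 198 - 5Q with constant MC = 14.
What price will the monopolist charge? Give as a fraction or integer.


MR = 198 - 10Q
Set MR = MC: 198 - 10Q = 14
Q* = 92/5
Substitute into demand:
P* = 198 - 5*92/5 = 106

106


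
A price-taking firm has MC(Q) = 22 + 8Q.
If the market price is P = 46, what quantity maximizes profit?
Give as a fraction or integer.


In perfect competition, profit is maximized where P = MC.
46 = 22 + 8Q
24 = 8Q
Q* = 24/8 = 3

3


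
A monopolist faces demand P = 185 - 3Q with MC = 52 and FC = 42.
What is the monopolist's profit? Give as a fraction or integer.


MR = MC: 185 - 6Q = 52
Q* = 133/6
P* = 185 - 3*133/6 = 237/2
Profit = (P* - MC)*Q* - FC
= (237/2 - 52)*133/6 - 42
= 133/2*133/6 - 42
= 17689/12 - 42 = 17185/12

17185/12


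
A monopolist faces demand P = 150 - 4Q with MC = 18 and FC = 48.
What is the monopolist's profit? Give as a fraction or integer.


MR = MC: 150 - 8Q = 18
Q* = 33/2
P* = 150 - 4*33/2 = 84
Profit = (P* - MC)*Q* - FC
= (84 - 18)*33/2 - 48
= 66*33/2 - 48
= 1089 - 48 = 1041

1041


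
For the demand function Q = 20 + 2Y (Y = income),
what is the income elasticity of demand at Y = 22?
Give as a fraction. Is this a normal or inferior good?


dQ/dY = 2
At Y = 22: Q = 20 + 2*22 = 64
Ey = (dQ/dY)(Y/Q) = 2 * 22 / 64 = 11/16
Since Ey > 0, this is a normal good.

11/16 (normal good)


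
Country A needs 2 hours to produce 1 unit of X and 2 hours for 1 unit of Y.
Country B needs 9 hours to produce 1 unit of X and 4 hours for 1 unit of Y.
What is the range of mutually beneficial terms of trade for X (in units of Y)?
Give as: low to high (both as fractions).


Opportunity cost of X for Country A = hours_X / hours_Y = 2/2 = 1 units of Y
Opportunity cost of X for Country B = hours_X / hours_Y = 9/4 = 9/4 units of Y
Terms of trade must be between the two opportunity costs.
Range: 1 to 9/4

1 to 9/4


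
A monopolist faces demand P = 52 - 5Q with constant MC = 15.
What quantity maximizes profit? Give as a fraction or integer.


TR = P*Q = (52 - 5Q)Q = 52Q - 5Q^2
MR = dTR/dQ = 52 - 10Q
Set MR = MC:
52 - 10Q = 15
37 = 10Q
Q* = 37/10 = 37/10

37/10


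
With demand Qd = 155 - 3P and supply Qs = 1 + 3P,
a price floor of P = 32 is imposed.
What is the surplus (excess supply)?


At P = 32:
Qd = 155 - 3*32 = 59
Qs = 1 + 3*32 = 97
Surplus = Qs - Qd = 97 - 59 = 38

38


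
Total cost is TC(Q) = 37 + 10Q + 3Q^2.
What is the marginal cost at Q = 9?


MC = dTC/dQ = 10 + 2*3*Q
At Q = 9:
MC = 10 + 6*9
MC = 10 + 54 = 64

64


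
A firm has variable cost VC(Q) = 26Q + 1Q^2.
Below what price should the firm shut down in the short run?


AVC(Q) = VC(Q)/Q = 26 + 1Q
AVC is increasing in Q, so minimum AVC is at Q -> 0+.
Min AVC = 26
The firm should shut down if P < 26.

26


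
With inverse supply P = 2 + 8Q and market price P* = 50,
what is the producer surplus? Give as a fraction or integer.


Minimum supply price (at Q=0): P_min = 2
Quantity supplied at P* = 50:
Q* = (50 - 2)/8 = 6
PS = (1/2) * Q* * (P* - P_min)
PS = (1/2) * 6 * (50 - 2)
PS = (1/2) * 6 * 48 = 144

144


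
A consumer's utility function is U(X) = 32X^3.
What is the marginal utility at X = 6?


MU = dU/dX = 32*3*X^(3-1)
MU = 96*X^2
At X = 6:
MU = 96 * 6^2
MU = 96 * 36 = 3456

3456


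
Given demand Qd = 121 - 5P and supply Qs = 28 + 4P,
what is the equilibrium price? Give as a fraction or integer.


At equilibrium, Qd = Qs.
121 - 5P = 28 + 4P
121 - 28 = 5P + 4P
93 = 9P
P* = 93/9 = 31/3

31/3


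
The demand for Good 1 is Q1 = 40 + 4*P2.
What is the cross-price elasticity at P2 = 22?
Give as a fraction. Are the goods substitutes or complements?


dQ1/dP2 = 4
At P2 = 22: Q1 = 40 + 4*22 = 128
Exy = (dQ1/dP2)(P2/Q1) = 4 * 22 / 128 = 11/16
Since Exy > 0, the goods are substitutes.

11/16 (substitutes)


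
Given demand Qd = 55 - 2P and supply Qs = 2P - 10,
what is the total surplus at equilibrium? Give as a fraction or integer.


Find equilibrium: 55 - 2P = 2P - 10
55 + 10 = 4P
P* = 65/4 = 65/4
Q* = 2*65/4 - 10 = 45/2
Inverse demand: P = 55/2 - Q/2, so P_max = 55/2
Inverse supply: P = 5 + Q/2, so P_min = 5
CS = (1/2) * 45/2 * (55/2 - 65/4) = 2025/16
PS = (1/2) * 45/2 * (65/4 - 5) = 2025/16
TS = CS + PS = 2025/16 + 2025/16 = 2025/8

2025/8


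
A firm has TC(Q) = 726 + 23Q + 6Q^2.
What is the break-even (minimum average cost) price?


AC(Q) = 726/Q + 23 + 6Q
To minimize: dAC/dQ = -726/Q^2 + 6 = 0
Q^2 = 726/6 = 121
Q* = 11
Min AC = 726/11 + 23 + 6*11
Min AC = 66 + 23 + 66 = 155

155


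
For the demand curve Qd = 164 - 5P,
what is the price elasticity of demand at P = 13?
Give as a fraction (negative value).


dQ/dP = -5
At P = 13: Q = 164 - 5*13 = 99
E = (dQ/dP)(P/Q) = (-5)(13/99) = -65/99

-65/99


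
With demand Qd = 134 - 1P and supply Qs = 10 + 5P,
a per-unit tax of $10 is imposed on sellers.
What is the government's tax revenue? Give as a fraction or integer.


With tax on sellers, new supply: Qs' = 10 + 5(P - 10)
= 5P - 40
New equilibrium quantity:
Q_new = 105
Tax revenue = tax * Q_new = 10 * 105 = 1050

1050


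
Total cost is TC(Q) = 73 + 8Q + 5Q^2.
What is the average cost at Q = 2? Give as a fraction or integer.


TC(2) = 73 + 8*2 + 5*2^2
TC(2) = 73 + 16 + 20 = 109
AC = TC/Q = 109/2 = 109/2

109/2


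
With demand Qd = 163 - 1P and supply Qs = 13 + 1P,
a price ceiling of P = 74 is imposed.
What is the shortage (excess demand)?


At P = 74:
Qd = 163 - 1*74 = 89
Qs = 13 + 1*74 = 87
Shortage = Qd - Qs = 89 - 87 = 2

2


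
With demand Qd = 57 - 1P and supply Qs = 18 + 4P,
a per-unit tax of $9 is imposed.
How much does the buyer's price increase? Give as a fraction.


With a per-unit tax, the buyer's price increase depends on relative slopes.
Supply slope: d = 4, Demand slope: b = 1
Buyer's price increase = d * tax / (b + d)
= 4 * 9 / (1 + 4)
= 36 / 5 = 36/5

36/5


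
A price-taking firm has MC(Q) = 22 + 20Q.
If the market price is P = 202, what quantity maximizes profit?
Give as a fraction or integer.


In perfect competition, profit is maximized where P = MC.
202 = 22 + 20Q
180 = 20Q
Q* = 180/20 = 9

9


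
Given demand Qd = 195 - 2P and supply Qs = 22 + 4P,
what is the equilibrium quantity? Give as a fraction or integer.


First find equilibrium price:
195 - 2P = 22 + 4P
P* = 173/6 = 173/6
Then substitute into demand:
Q* = 195 - 2 * 173/6 = 412/3

412/3


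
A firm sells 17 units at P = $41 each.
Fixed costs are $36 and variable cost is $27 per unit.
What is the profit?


Total Revenue = P * Q = 41 * 17 = $697
Total Cost = FC + VC*Q = 36 + 27*17 = $495
Profit = TR - TC = 697 - 495 = $202

$202


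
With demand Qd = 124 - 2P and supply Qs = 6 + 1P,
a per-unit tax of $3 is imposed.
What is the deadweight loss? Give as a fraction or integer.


Pre-tax equilibrium quantity: Q* = 136/3
Post-tax equilibrium quantity: Q_tax = 130/3
Reduction in quantity: Q* - Q_tax = 2
DWL = (1/2) * tax * (Q* - Q_tax)
DWL = (1/2) * 3 * 2 = 3

3


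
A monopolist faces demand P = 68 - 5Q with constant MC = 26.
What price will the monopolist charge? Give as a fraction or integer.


MR = 68 - 10Q
Set MR = MC: 68 - 10Q = 26
Q* = 21/5
Substitute into demand:
P* = 68 - 5*21/5 = 47

47


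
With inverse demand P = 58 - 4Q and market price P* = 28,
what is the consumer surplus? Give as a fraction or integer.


Maximum willingness to pay (at Q=0): P_max = 58
Quantity demanded at P* = 28:
Q* = (58 - 28)/4 = 15/2
CS = (1/2) * Q* * (P_max - P*)
CS = (1/2) * 15/2 * (58 - 28)
CS = (1/2) * 15/2 * 30 = 225/2

225/2


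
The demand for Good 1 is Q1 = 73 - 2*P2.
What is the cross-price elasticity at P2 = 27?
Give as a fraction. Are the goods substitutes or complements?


dQ1/dP2 = -2
At P2 = 27: Q1 = 73 - 2*27 = 19
Exy = (dQ1/dP2)(P2/Q1) = -2 * 27 / 19 = -54/19
Since Exy < 0, the goods are complements.

-54/19 (complements)


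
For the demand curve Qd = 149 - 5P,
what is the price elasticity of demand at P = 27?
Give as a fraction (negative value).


dQ/dP = -5
At P = 27: Q = 149 - 5*27 = 14
E = (dQ/dP)(P/Q) = (-5)(27/14) = -135/14

-135/14


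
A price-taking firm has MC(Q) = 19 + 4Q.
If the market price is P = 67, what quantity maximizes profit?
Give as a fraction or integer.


In perfect competition, profit is maximized where P = MC.
67 = 19 + 4Q
48 = 4Q
Q* = 48/4 = 12

12


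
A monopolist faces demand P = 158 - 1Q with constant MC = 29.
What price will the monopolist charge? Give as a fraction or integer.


MR = 158 - 2Q
Set MR = MC: 158 - 2Q = 29
Q* = 129/2
Substitute into demand:
P* = 158 - 1*129/2 = 187/2

187/2


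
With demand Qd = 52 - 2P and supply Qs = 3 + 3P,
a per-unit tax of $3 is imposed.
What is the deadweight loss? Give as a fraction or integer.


Pre-tax equilibrium quantity: Q* = 162/5
Post-tax equilibrium quantity: Q_tax = 144/5
Reduction in quantity: Q* - Q_tax = 18/5
DWL = (1/2) * tax * (Q* - Q_tax)
DWL = (1/2) * 3 * 18/5 = 27/5

27/5


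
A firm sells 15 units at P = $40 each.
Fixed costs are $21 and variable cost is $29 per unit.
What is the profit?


Total Revenue = P * Q = 40 * 15 = $600
Total Cost = FC + VC*Q = 21 + 29*15 = $456
Profit = TR - TC = 600 - 456 = $144

$144


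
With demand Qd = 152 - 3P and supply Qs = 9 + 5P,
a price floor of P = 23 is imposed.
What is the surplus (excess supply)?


At P = 23:
Qd = 152 - 3*23 = 83
Qs = 9 + 5*23 = 124
Surplus = Qs - Qd = 124 - 83 = 41

41


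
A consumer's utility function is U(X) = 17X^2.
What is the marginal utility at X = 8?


MU = dU/dX = 17*2*X^(2-1)
MU = 34*X^1
At X = 8:
MU = 34 * 8^1
MU = 34 * 8 = 272

272


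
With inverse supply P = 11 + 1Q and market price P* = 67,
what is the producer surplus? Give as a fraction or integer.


Minimum supply price (at Q=0): P_min = 11
Quantity supplied at P* = 67:
Q* = (67 - 11)/1 = 56
PS = (1/2) * Q* * (P* - P_min)
PS = (1/2) * 56 * (67 - 11)
PS = (1/2) * 56 * 56 = 1568

1568


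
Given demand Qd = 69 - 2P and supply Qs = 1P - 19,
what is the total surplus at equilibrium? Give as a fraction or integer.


Find equilibrium: 69 - 2P = 1P - 19
69 + 19 = 3P
P* = 88/3 = 88/3
Q* = 1*88/3 - 19 = 31/3
Inverse demand: P = 69/2 - Q/2, so P_max = 69/2
Inverse supply: P = 19 + Q/1, so P_min = 19
CS = (1/2) * 31/3 * (69/2 - 88/3) = 961/36
PS = (1/2) * 31/3 * (88/3 - 19) = 961/18
TS = CS + PS = 961/36 + 961/18 = 961/12

961/12


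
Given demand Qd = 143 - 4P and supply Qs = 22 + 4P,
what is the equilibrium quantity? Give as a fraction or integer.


First find equilibrium price:
143 - 4P = 22 + 4P
P* = 121/8 = 121/8
Then substitute into demand:
Q* = 143 - 4 * 121/8 = 165/2

165/2


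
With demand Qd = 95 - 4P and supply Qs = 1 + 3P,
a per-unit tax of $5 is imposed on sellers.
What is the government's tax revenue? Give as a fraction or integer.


With tax on sellers, new supply: Qs' = 1 + 3(P - 5)
= 3P - 14
New equilibrium quantity:
Q_new = 229/7
Tax revenue = tax * Q_new = 5 * 229/7 = 1145/7

1145/7


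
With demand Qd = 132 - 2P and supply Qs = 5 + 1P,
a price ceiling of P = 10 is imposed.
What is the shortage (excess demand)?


At P = 10:
Qd = 132 - 2*10 = 112
Qs = 5 + 1*10 = 15
Shortage = Qd - Qs = 112 - 15 = 97

97


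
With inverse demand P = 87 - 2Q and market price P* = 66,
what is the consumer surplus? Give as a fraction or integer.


Maximum willingness to pay (at Q=0): P_max = 87
Quantity demanded at P* = 66:
Q* = (87 - 66)/2 = 21/2
CS = (1/2) * Q* * (P_max - P*)
CS = (1/2) * 21/2 * (87 - 66)
CS = (1/2) * 21/2 * 21 = 441/4

441/4


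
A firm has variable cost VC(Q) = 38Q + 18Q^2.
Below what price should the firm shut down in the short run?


AVC(Q) = VC(Q)/Q = 38 + 18Q
AVC is increasing in Q, so minimum AVC is at Q -> 0+.
Min AVC = 38
The firm should shut down if P < 38.

38


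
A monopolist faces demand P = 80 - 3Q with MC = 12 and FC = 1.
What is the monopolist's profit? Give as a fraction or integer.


MR = MC: 80 - 6Q = 12
Q* = 34/3
P* = 80 - 3*34/3 = 46
Profit = (P* - MC)*Q* - FC
= (46 - 12)*34/3 - 1
= 34*34/3 - 1
= 1156/3 - 1 = 1153/3

1153/3


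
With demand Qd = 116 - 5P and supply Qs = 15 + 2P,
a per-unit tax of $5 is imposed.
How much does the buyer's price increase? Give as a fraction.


With a per-unit tax, the buyer's price increase depends on relative slopes.
Supply slope: d = 2, Demand slope: b = 5
Buyer's price increase = d * tax / (b + d)
= 2 * 5 / (5 + 2)
= 10 / 7 = 10/7

10/7


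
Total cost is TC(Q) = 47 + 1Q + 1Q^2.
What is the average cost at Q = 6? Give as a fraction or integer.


TC(6) = 47 + 1*6 + 1*6^2
TC(6) = 47 + 6 + 36 = 89
AC = TC/Q = 89/6 = 89/6

89/6


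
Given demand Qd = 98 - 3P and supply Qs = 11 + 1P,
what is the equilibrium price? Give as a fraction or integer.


At equilibrium, Qd = Qs.
98 - 3P = 11 + 1P
98 - 11 = 3P + 1P
87 = 4P
P* = 87/4 = 87/4

87/4


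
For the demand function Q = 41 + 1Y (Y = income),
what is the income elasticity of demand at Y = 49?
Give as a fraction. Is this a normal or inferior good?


dQ/dY = 1
At Y = 49: Q = 41 + 1*49 = 90
Ey = (dQ/dY)(Y/Q) = 1 * 49 / 90 = 49/90
Since Ey > 0, this is a normal good.

49/90 (normal good)


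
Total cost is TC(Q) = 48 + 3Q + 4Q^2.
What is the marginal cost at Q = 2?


MC = dTC/dQ = 3 + 2*4*Q
At Q = 2:
MC = 3 + 8*2
MC = 3 + 16 = 19

19


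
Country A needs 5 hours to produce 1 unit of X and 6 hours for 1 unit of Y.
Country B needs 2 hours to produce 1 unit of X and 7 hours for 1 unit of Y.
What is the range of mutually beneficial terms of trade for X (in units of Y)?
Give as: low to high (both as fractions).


Opportunity cost of X for Country A = hours_X / hours_Y = 5/6 = 5/6 units of Y
Opportunity cost of X for Country B = hours_X / hours_Y = 2/7 = 2/7 units of Y
Terms of trade must be between the two opportunity costs.
Range: 2/7 to 5/6

2/7 to 5/6


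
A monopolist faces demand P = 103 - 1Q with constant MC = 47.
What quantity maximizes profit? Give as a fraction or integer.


TR = P*Q = (103 - 1Q)Q = 103Q - 1Q^2
MR = dTR/dQ = 103 - 2Q
Set MR = MC:
103 - 2Q = 47
56 = 2Q
Q* = 56/2 = 28

28


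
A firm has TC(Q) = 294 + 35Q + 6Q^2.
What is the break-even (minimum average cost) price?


AC(Q) = 294/Q + 35 + 6Q
To minimize: dAC/dQ = -294/Q^2 + 6 = 0
Q^2 = 294/6 = 49
Q* = 7
Min AC = 294/7 + 35 + 6*7
Min AC = 42 + 35 + 42 = 119

119


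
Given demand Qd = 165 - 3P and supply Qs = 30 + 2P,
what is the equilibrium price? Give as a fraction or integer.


At equilibrium, Qd = Qs.
165 - 3P = 30 + 2P
165 - 30 = 3P + 2P
135 = 5P
P* = 135/5 = 27

27


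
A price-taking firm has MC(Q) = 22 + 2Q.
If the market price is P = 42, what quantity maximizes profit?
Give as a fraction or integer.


In perfect competition, profit is maximized where P = MC.
42 = 22 + 2Q
20 = 2Q
Q* = 20/2 = 10

10


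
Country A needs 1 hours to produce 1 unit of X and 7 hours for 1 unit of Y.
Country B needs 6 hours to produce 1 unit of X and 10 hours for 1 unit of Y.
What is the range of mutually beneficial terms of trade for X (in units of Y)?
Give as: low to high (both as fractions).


Opportunity cost of X for Country A = hours_X / hours_Y = 1/7 = 1/7 units of Y
Opportunity cost of X for Country B = hours_X / hours_Y = 6/10 = 3/5 units of Y
Terms of trade must be between the two opportunity costs.
Range: 1/7 to 3/5

1/7 to 3/5


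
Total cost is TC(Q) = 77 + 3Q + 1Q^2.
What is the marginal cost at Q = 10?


MC = dTC/dQ = 3 + 2*1*Q
At Q = 10:
MC = 3 + 2*10
MC = 3 + 20 = 23

23


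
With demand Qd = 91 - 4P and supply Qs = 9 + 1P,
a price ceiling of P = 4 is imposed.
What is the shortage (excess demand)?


At P = 4:
Qd = 91 - 4*4 = 75
Qs = 9 + 1*4 = 13
Shortage = Qd - Qs = 75 - 13 = 62

62


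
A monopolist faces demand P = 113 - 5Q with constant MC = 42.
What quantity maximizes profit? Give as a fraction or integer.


TR = P*Q = (113 - 5Q)Q = 113Q - 5Q^2
MR = dTR/dQ = 113 - 10Q
Set MR = MC:
113 - 10Q = 42
71 = 10Q
Q* = 71/10 = 71/10

71/10


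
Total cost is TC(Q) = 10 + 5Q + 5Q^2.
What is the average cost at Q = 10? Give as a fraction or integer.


TC(10) = 10 + 5*10 + 5*10^2
TC(10) = 10 + 50 + 500 = 560
AC = TC/Q = 560/10 = 56

56


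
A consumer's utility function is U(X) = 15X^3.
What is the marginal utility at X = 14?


MU = dU/dX = 15*3*X^(3-1)
MU = 45*X^2
At X = 14:
MU = 45 * 14^2
MU = 45 * 196 = 8820

8820


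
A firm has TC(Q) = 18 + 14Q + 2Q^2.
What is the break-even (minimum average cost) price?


AC(Q) = 18/Q + 14 + 2Q
To minimize: dAC/dQ = -18/Q^2 + 2 = 0
Q^2 = 18/2 = 9
Q* = 3
Min AC = 18/3 + 14 + 2*3
Min AC = 6 + 14 + 6 = 26

26


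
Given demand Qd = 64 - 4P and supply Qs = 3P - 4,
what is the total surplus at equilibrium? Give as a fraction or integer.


Find equilibrium: 64 - 4P = 3P - 4
64 + 4 = 7P
P* = 68/7 = 68/7
Q* = 3*68/7 - 4 = 176/7
Inverse demand: P = 16 - Q/4, so P_max = 16
Inverse supply: P = 4/3 + Q/3, so P_min = 4/3
CS = (1/2) * 176/7 * (16 - 68/7) = 3872/49
PS = (1/2) * 176/7 * (68/7 - 4/3) = 15488/147
TS = CS + PS = 3872/49 + 15488/147 = 3872/21

3872/21


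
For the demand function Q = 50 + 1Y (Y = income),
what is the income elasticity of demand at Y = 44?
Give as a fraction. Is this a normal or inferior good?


dQ/dY = 1
At Y = 44: Q = 50 + 1*44 = 94
Ey = (dQ/dY)(Y/Q) = 1 * 44 / 94 = 22/47
Since Ey > 0, this is a normal good.

22/47 (normal good)


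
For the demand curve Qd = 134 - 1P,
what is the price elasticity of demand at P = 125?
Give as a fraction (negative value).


dQ/dP = -1
At P = 125: Q = 134 - 1*125 = 9
E = (dQ/dP)(P/Q) = (-1)(125/9) = -125/9

-125/9


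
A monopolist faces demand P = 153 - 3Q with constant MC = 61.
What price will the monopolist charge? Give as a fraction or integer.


MR = 153 - 6Q
Set MR = MC: 153 - 6Q = 61
Q* = 46/3
Substitute into demand:
P* = 153 - 3*46/3 = 107

107


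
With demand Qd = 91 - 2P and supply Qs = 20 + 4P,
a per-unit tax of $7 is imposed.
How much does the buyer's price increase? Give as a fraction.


With a per-unit tax, the buyer's price increase depends on relative slopes.
Supply slope: d = 4, Demand slope: b = 2
Buyer's price increase = d * tax / (b + d)
= 4 * 7 / (2 + 4)
= 28 / 6 = 14/3

14/3


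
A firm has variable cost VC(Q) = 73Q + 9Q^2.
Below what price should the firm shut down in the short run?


AVC(Q) = VC(Q)/Q = 73 + 9Q
AVC is increasing in Q, so minimum AVC is at Q -> 0+.
Min AVC = 73
The firm should shut down if P < 73.

73


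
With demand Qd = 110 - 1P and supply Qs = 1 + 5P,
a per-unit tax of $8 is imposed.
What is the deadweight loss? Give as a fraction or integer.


Pre-tax equilibrium quantity: Q* = 551/6
Post-tax equilibrium quantity: Q_tax = 511/6
Reduction in quantity: Q* - Q_tax = 20/3
DWL = (1/2) * tax * (Q* - Q_tax)
DWL = (1/2) * 8 * 20/3 = 80/3

80/3


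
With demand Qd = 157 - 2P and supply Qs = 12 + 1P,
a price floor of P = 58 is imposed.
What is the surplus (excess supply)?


At P = 58:
Qd = 157 - 2*58 = 41
Qs = 12 + 1*58 = 70
Surplus = Qs - Qd = 70 - 41 = 29

29


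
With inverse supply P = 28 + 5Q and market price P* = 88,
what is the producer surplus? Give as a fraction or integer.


Minimum supply price (at Q=0): P_min = 28
Quantity supplied at P* = 88:
Q* = (88 - 28)/5 = 12
PS = (1/2) * Q* * (P* - P_min)
PS = (1/2) * 12 * (88 - 28)
PS = (1/2) * 12 * 60 = 360

360


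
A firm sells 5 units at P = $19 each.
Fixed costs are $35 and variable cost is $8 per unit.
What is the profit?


Total Revenue = P * Q = 19 * 5 = $95
Total Cost = FC + VC*Q = 35 + 8*5 = $75
Profit = TR - TC = 95 - 75 = $20

$20


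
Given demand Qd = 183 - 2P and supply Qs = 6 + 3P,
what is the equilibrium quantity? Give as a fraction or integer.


First find equilibrium price:
183 - 2P = 6 + 3P
P* = 177/5 = 177/5
Then substitute into demand:
Q* = 183 - 2 * 177/5 = 561/5

561/5


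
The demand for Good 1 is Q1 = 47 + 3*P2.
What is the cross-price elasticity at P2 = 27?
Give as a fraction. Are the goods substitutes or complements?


dQ1/dP2 = 3
At P2 = 27: Q1 = 47 + 3*27 = 128
Exy = (dQ1/dP2)(P2/Q1) = 3 * 27 / 128 = 81/128
Since Exy > 0, the goods are substitutes.

81/128 (substitutes)


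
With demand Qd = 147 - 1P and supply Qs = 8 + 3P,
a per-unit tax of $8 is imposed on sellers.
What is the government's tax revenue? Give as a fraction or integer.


With tax on sellers, new supply: Qs' = 8 + 3(P - 8)
= 3P - 16
New equilibrium quantity:
Q_new = 425/4
Tax revenue = tax * Q_new = 8 * 425/4 = 850

850


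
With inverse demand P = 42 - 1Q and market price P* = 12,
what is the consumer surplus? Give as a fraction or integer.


Maximum willingness to pay (at Q=0): P_max = 42
Quantity demanded at P* = 12:
Q* = (42 - 12)/1 = 30
CS = (1/2) * Q* * (P_max - P*)
CS = (1/2) * 30 * (42 - 12)
CS = (1/2) * 30 * 30 = 450

450


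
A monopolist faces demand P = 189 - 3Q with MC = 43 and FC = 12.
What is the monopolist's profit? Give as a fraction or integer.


MR = MC: 189 - 6Q = 43
Q* = 73/3
P* = 189 - 3*73/3 = 116
Profit = (P* - MC)*Q* - FC
= (116 - 43)*73/3 - 12
= 73*73/3 - 12
= 5329/3 - 12 = 5293/3

5293/3


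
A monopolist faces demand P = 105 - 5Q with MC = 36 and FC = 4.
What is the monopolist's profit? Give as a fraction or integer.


MR = MC: 105 - 10Q = 36
Q* = 69/10
P* = 105 - 5*69/10 = 141/2
Profit = (P* - MC)*Q* - FC
= (141/2 - 36)*69/10 - 4
= 69/2*69/10 - 4
= 4761/20 - 4 = 4681/20

4681/20


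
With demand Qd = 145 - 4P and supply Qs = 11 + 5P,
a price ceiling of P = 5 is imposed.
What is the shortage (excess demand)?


At P = 5:
Qd = 145 - 4*5 = 125
Qs = 11 + 5*5 = 36
Shortage = Qd - Qs = 125 - 36 = 89

89


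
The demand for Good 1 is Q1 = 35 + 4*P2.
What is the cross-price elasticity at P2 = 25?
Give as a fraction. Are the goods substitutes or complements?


dQ1/dP2 = 4
At P2 = 25: Q1 = 35 + 4*25 = 135
Exy = (dQ1/dP2)(P2/Q1) = 4 * 25 / 135 = 20/27
Since Exy > 0, the goods are substitutes.

20/27 (substitutes)


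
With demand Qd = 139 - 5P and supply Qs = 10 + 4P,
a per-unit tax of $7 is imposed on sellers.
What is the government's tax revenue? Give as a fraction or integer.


With tax on sellers, new supply: Qs' = 10 + 4(P - 7)
= 4P - 18
New equilibrium quantity:
Q_new = 466/9
Tax revenue = tax * Q_new = 7 * 466/9 = 3262/9

3262/9


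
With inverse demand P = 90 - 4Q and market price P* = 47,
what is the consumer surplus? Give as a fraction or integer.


Maximum willingness to pay (at Q=0): P_max = 90
Quantity demanded at P* = 47:
Q* = (90 - 47)/4 = 43/4
CS = (1/2) * Q* * (P_max - P*)
CS = (1/2) * 43/4 * (90 - 47)
CS = (1/2) * 43/4 * 43 = 1849/8

1849/8


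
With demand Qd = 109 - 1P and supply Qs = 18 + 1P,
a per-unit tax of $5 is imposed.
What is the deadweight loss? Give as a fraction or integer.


Pre-tax equilibrium quantity: Q* = 127/2
Post-tax equilibrium quantity: Q_tax = 61
Reduction in quantity: Q* - Q_tax = 5/2
DWL = (1/2) * tax * (Q* - Q_tax)
DWL = (1/2) * 5 * 5/2 = 25/4

25/4


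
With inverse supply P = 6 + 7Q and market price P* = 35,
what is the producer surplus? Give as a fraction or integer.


Minimum supply price (at Q=0): P_min = 6
Quantity supplied at P* = 35:
Q* = (35 - 6)/7 = 29/7
PS = (1/2) * Q* * (P* - P_min)
PS = (1/2) * 29/7 * (35 - 6)
PS = (1/2) * 29/7 * 29 = 841/14

841/14


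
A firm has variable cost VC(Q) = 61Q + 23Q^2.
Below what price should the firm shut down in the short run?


AVC(Q) = VC(Q)/Q = 61 + 23Q
AVC is increasing in Q, so minimum AVC is at Q -> 0+.
Min AVC = 61
The firm should shut down if P < 61.

61


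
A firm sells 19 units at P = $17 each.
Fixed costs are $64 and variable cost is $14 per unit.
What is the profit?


Total Revenue = P * Q = 17 * 19 = $323
Total Cost = FC + VC*Q = 64 + 14*19 = $330
Profit = TR - TC = 323 - 330 = $-7

$-7


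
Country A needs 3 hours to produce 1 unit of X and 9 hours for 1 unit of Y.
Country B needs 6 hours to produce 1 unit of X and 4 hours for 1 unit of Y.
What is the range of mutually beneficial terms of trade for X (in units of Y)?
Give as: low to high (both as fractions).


Opportunity cost of X for Country A = hours_X / hours_Y = 3/9 = 1/3 units of Y
Opportunity cost of X for Country B = hours_X / hours_Y = 6/4 = 3/2 units of Y
Terms of trade must be between the two opportunity costs.
Range: 1/3 to 3/2

1/3 to 3/2


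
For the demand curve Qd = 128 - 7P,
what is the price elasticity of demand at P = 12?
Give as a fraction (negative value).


dQ/dP = -7
At P = 12: Q = 128 - 7*12 = 44
E = (dQ/dP)(P/Q) = (-7)(12/44) = -21/11

-21/11


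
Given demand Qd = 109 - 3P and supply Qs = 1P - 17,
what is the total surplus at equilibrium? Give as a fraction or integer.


Find equilibrium: 109 - 3P = 1P - 17
109 + 17 = 4P
P* = 126/4 = 63/2
Q* = 1*63/2 - 17 = 29/2
Inverse demand: P = 109/3 - Q/3, so P_max = 109/3
Inverse supply: P = 17 + Q/1, so P_min = 17
CS = (1/2) * 29/2 * (109/3 - 63/2) = 841/24
PS = (1/2) * 29/2 * (63/2 - 17) = 841/8
TS = CS + PS = 841/24 + 841/8 = 841/6

841/6


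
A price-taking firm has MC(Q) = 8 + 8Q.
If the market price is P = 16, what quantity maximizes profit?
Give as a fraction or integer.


In perfect competition, profit is maximized where P = MC.
16 = 8 + 8Q
8 = 8Q
Q* = 8/8 = 1

1


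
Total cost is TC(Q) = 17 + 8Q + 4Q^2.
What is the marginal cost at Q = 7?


MC = dTC/dQ = 8 + 2*4*Q
At Q = 7:
MC = 8 + 8*7
MC = 8 + 56 = 64

64


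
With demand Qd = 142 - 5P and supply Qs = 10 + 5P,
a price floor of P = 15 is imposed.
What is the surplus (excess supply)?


At P = 15:
Qd = 142 - 5*15 = 67
Qs = 10 + 5*15 = 85
Surplus = Qs - Qd = 85 - 67 = 18

18


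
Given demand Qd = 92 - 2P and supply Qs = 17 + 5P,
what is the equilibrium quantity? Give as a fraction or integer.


First find equilibrium price:
92 - 2P = 17 + 5P
P* = 75/7 = 75/7
Then substitute into demand:
Q* = 92 - 2 * 75/7 = 494/7

494/7


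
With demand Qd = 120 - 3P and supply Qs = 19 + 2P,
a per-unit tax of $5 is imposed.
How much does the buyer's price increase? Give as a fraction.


With a per-unit tax, the buyer's price increase depends on relative slopes.
Supply slope: d = 2, Demand slope: b = 3
Buyer's price increase = d * tax / (b + d)
= 2 * 5 / (3 + 2)
= 10 / 5 = 2

2


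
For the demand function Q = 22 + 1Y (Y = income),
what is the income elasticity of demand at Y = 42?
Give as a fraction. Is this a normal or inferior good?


dQ/dY = 1
At Y = 42: Q = 22 + 1*42 = 64
Ey = (dQ/dY)(Y/Q) = 1 * 42 / 64 = 21/32
Since Ey > 0, this is a normal good.

21/32 (normal good)


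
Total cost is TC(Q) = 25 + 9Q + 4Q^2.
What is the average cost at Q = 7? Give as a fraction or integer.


TC(7) = 25 + 9*7 + 4*7^2
TC(7) = 25 + 63 + 196 = 284
AC = TC/Q = 284/7 = 284/7

284/7


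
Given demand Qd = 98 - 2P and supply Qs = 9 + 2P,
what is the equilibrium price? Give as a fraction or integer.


At equilibrium, Qd = Qs.
98 - 2P = 9 + 2P
98 - 9 = 2P + 2P
89 = 4P
P* = 89/4 = 89/4

89/4


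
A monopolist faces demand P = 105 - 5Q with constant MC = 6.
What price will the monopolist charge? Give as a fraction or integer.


MR = 105 - 10Q
Set MR = MC: 105 - 10Q = 6
Q* = 99/10
Substitute into demand:
P* = 105 - 5*99/10 = 111/2

111/2


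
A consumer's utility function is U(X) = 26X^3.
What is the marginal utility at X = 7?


MU = dU/dX = 26*3*X^(3-1)
MU = 78*X^2
At X = 7:
MU = 78 * 7^2
MU = 78 * 49 = 3822

3822


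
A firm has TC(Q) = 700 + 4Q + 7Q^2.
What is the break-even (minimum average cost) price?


AC(Q) = 700/Q + 4 + 7Q
To minimize: dAC/dQ = -700/Q^2 + 7 = 0
Q^2 = 700/7 = 100
Q* = 10
Min AC = 700/10 + 4 + 7*10
Min AC = 70 + 4 + 70 = 144

144


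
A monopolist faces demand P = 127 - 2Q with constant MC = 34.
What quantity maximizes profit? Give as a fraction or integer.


TR = P*Q = (127 - 2Q)Q = 127Q - 2Q^2
MR = dTR/dQ = 127 - 4Q
Set MR = MC:
127 - 4Q = 34
93 = 4Q
Q* = 93/4 = 93/4

93/4


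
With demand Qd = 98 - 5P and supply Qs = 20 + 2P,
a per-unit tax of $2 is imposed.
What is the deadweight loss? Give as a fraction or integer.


Pre-tax equilibrium quantity: Q* = 296/7
Post-tax equilibrium quantity: Q_tax = 276/7
Reduction in quantity: Q* - Q_tax = 20/7
DWL = (1/2) * tax * (Q* - Q_tax)
DWL = (1/2) * 2 * 20/7 = 20/7

20/7


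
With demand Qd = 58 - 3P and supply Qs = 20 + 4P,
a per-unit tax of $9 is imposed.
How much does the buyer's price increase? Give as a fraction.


With a per-unit tax, the buyer's price increase depends on relative slopes.
Supply slope: d = 4, Demand slope: b = 3
Buyer's price increase = d * tax / (b + d)
= 4 * 9 / (3 + 4)
= 36 / 7 = 36/7

36/7


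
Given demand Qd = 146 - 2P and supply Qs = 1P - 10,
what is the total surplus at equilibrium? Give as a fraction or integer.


Find equilibrium: 146 - 2P = 1P - 10
146 + 10 = 3P
P* = 156/3 = 52
Q* = 1*52 - 10 = 42
Inverse demand: P = 73 - Q/2, so P_max = 73
Inverse supply: P = 10 + Q/1, so P_min = 10
CS = (1/2) * 42 * (73 - 52) = 441
PS = (1/2) * 42 * (52 - 10) = 882
TS = CS + PS = 441 + 882 = 1323

1323


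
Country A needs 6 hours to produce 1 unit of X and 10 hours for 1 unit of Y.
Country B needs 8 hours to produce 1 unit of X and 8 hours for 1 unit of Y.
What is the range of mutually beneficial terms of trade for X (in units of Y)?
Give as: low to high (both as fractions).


Opportunity cost of X for Country A = hours_X / hours_Y = 6/10 = 3/5 units of Y
Opportunity cost of X for Country B = hours_X / hours_Y = 8/8 = 1 units of Y
Terms of trade must be between the two opportunity costs.
Range: 3/5 to 1

3/5 to 1


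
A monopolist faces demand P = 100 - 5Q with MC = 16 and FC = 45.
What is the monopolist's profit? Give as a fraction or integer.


MR = MC: 100 - 10Q = 16
Q* = 42/5
P* = 100 - 5*42/5 = 58
Profit = (P* - MC)*Q* - FC
= (58 - 16)*42/5 - 45
= 42*42/5 - 45
= 1764/5 - 45 = 1539/5

1539/5


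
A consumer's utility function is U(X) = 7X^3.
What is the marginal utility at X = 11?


MU = dU/dX = 7*3*X^(3-1)
MU = 21*X^2
At X = 11:
MU = 21 * 11^2
MU = 21 * 121 = 2541

2541


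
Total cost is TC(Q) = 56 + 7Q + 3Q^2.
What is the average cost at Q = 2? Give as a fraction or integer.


TC(2) = 56 + 7*2 + 3*2^2
TC(2) = 56 + 14 + 12 = 82
AC = TC/Q = 82/2 = 41

41


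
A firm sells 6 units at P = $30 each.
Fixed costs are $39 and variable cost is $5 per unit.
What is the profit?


Total Revenue = P * Q = 30 * 6 = $180
Total Cost = FC + VC*Q = 39 + 5*6 = $69
Profit = TR - TC = 180 - 69 = $111

$111


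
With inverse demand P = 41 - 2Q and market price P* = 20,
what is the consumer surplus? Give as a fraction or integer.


Maximum willingness to pay (at Q=0): P_max = 41
Quantity demanded at P* = 20:
Q* = (41 - 20)/2 = 21/2
CS = (1/2) * Q* * (P_max - P*)
CS = (1/2) * 21/2 * (41 - 20)
CS = (1/2) * 21/2 * 21 = 441/4

441/4


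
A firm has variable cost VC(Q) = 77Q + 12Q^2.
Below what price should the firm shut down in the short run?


AVC(Q) = VC(Q)/Q = 77 + 12Q
AVC is increasing in Q, so minimum AVC is at Q -> 0+.
Min AVC = 77
The firm should shut down if P < 77.

77


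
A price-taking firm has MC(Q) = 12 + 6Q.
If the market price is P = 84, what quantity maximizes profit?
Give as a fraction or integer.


In perfect competition, profit is maximized where P = MC.
84 = 12 + 6Q
72 = 6Q
Q* = 72/6 = 12

12


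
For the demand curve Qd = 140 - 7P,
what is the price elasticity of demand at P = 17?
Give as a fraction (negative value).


dQ/dP = -7
At P = 17: Q = 140 - 7*17 = 21
E = (dQ/dP)(P/Q) = (-7)(17/21) = -17/3

-17/3


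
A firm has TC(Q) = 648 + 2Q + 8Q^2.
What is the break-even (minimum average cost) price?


AC(Q) = 648/Q + 2 + 8Q
To minimize: dAC/dQ = -648/Q^2 + 8 = 0
Q^2 = 648/8 = 81
Q* = 9
Min AC = 648/9 + 2 + 8*9
Min AC = 72 + 2 + 72 = 146

146


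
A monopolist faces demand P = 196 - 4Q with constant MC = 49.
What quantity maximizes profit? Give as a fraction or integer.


TR = P*Q = (196 - 4Q)Q = 196Q - 4Q^2
MR = dTR/dQ = 196 - 8Q
Set MR = MC:
196 - 8Q = 49
147 = 8Q
Q* = 147/8 = 147/8

147/8


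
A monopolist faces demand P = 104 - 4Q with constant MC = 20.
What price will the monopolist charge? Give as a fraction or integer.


MR = 104 - 8Q
Set MR = MC: 104 - 8Q = 20
Q* = 21/2
Substitute into demand:
P* = 104 - 4*21/2 = 62

62


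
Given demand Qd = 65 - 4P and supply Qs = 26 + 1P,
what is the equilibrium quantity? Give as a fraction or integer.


First find equilibrium price:
65 - 4P = 26 + 1P
P* = 39/5 = 39/5
Then substitute into demand:
Q* = 65 - 4 * 39/5 = 169/5

169/5


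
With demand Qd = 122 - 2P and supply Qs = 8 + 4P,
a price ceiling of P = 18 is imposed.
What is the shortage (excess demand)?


At P = 18:
Qd = 122 - 2*18 = 86
Qs = 8 + 4*18 = 80
Shortage = Qd - Qs = 86 - 80 = 6

6


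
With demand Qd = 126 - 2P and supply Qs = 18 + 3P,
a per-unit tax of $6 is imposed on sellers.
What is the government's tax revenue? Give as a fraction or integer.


With tax on sellers, new supply: Qs' = 18 + 3(P - 6)
= 0 + 3P
New equilibrium quantity:
Q_new = 378/5
Tax revenue = tax * Q_new = 6 * 378/5 = 2268/5

2268/5


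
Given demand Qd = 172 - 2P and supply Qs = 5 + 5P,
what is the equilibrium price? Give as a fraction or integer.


At equilibrium, Qd = Qs.
172 - 2P = 5 + 5P
172 - 5 = 2P + 5P
167 = 7P
P* = 167/7 = 167/7

167/7


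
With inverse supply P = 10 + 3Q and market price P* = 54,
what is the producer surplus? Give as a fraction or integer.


Minimum supply price (at Q=0): P_min = 10
Quantity supplied at P* = 54:
Q* = (54 - 10)/3 = 44/3
PS = (1/2) * Q* * (P* - P_min)
PS = (1/2) * 44/3 * (54 - 10)
PS = (1/2) * 44/3 * 44 = 968/3

968/3


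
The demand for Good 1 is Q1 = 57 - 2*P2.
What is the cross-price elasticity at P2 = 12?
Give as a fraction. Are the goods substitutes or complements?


dQ1/dP2 = -2
At P2 = 12: Q1 = 57 - 2*12 = 33
Exy = (dQ1/dP2)(P2/Q1) = -2 * 12 / 33 = -8/11
Since Exy < 0, the goods are complements.

-8/11 (complements)


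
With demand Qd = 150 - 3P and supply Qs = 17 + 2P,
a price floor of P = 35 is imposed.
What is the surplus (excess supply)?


At P = 35:
Qd = 150 - 3*35 = 45
Qs = 17 + 2*35 = 87
Surplus = Qs - Qd = 87 - 45 = 42

42


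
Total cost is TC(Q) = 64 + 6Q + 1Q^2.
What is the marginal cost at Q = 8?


MC = dTC/dQ = 6 + 2*1*Q
At Q = 8:
MC = 6 + 2*8
MC = 6 + 16 = 22

22


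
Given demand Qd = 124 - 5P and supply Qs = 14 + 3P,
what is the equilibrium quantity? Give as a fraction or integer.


First find equilibrium price:
124 - 5P = 14 + 3P
P* = 110/8 = 55/4
Then substitute into demand:
Q* = 124 - 5 * 55/4 = 221/4

221/4


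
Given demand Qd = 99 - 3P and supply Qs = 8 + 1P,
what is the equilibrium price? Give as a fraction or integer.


At equilibrium, Qd = Qs.
99 - 3P = 8 + 1P
99 - 8 = 3P + 1P
91 = 4P
P* = 91/4 = 91/4

91/4


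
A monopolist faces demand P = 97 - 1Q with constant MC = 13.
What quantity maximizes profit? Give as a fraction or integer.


TR = P*Q = (97 - 1Q)Q = 97Q - 1Q^2
MR = dTR/dQ = 97 - 2Q
Set MR = MC:
97 - 2Q = 13
84 = 2Q
Q* = 84/2 = 42

42


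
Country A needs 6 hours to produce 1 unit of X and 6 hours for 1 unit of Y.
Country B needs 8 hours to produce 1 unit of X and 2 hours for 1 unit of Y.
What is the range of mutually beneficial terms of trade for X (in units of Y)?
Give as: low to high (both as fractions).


Opportunity cost of X for Country A = hours_X / hours_Y = 6/6 = 1 units of Y
Opportunity cost of X for Country B = hours_X / hours_Y = 8/2 = 4 units of Y
Terms of trade must be between the two opportunity costs.
Range: 1 to 4

1 to 4


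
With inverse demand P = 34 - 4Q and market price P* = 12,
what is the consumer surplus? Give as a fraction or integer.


Maximum willingness to pay (at Q=0): P_max = 34
Quantity demanded at P* = 12:
Q* = (34 - 12)/4 = 11/2
CS = (1/2) * Q* * (P_max - P*)
CS = (1/2) * 11/2 * (34 - 12)
CS = (1/2) * 11/2 * 22 = 121/2

121/2


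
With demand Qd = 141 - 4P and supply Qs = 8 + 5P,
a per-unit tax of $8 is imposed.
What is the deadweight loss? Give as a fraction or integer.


Pre-tax equilibrium quantity: Q* = 737/9
Post-tax equilibrium quantity: Q_tax = 577/9
Reduction in quantity: Q* - Q_tax = 160/9
DWL = (1/2) * tax * (Q* - Q_tax)
DWL = (1/2) * 8 * 160/9 = 640/9

640/9


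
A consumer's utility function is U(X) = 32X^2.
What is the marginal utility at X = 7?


MU = dU/dX = 32*2*X^(2-1)
MU = 64*X^1
At X = 7:
MU = 64 * 7^1
MU = 64 * 7 = 448

448


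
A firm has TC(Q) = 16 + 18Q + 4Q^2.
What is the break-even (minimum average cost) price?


AC(Q) = 16/Q + 18 + 4Q
To minimize: dAC/dQ = -16/Q^2 + 4 = 0
Q^2 = 16/4 = 4
Q* = 2
Min AC = 16/2 + 18 + 4*2
Min AC = 8 + 18 + 8 = 34

34


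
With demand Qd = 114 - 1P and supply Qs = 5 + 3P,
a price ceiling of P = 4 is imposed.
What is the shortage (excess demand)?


At P = 4:
Qd = 114 - 1*4 = 110
Qs = 5 + 3*4 = 17
Shortage = Qd - Qs = 110 - 17 = 93

93


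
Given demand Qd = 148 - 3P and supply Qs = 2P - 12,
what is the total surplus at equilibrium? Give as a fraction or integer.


Find equilibrium: 148 - 3P = 2P - 12
148 + 12 = 5P
P* = 160/5 = 32
Q* = 2*32 - 12 = 52
Inverse demand: P = 148/3 - Q/3, so P_max = 148/3
Inverse supply: P = 6 + Q/2, so P_min = 6
CS = (1/2) * 52 * (148/3 - 32) = 1352/3
PS = (1/2) * 52 * (32 - 6) = 676
TS = CS + PS = 1352/3 + 676 = 3380/3

3380/3


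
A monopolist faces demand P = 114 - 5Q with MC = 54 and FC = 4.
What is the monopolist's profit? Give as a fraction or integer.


MR = MC: 114 - 10Q = 54
Q* = 6
P* = 114 - 5*6 = 84
Profit = (P* - MC)*Q* - FC
= (84 - 54)*6 - 4
= 30*6 - 4
= 180 - 4 = 176

176
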